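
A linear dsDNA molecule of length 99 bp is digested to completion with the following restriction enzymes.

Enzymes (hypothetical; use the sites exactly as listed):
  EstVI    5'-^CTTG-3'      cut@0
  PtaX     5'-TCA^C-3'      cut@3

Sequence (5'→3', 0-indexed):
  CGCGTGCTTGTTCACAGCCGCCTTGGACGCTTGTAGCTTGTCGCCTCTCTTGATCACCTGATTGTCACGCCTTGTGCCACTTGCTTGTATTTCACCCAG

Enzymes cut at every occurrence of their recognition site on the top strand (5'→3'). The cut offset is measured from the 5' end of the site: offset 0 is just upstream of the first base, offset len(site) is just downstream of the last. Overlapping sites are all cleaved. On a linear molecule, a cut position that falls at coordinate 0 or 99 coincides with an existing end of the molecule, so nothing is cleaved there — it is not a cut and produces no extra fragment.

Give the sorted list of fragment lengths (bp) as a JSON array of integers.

[3,4,5,6,7,7,8,8,8,9,11,11,12]

Scan for sites:
  EstVI (CTTG, off=0): starts [6, 21, 29, 36, 48, 70, 79, 83] → cuts [6, 21, 29, 36, 48, 70, 79, 83]
  PtaX (TCAC, off=3): starts [11, 53, 64, 91] → cuts [14, 56, 67, 94]

All cut coordinates (distinct, sorted): [6, 14, 21, 29, 36, 48, 56, 67, 70, 79, 83, 94]

Fragments:
  [0,6): 6 bp
  [6,14): 8 bp
  [14,21): 7 bp
  [21,29): 8 bp
  [29,36): 7 bp
  [36,48): 12 bp
  [48,56): 8 bp
  [56,67): 11 bp
  [67,70): 3 bp
  [70,79): 9 bp
  [79,83): 4 bp
  [83,94): 11 bp
  [94,99): 5 bp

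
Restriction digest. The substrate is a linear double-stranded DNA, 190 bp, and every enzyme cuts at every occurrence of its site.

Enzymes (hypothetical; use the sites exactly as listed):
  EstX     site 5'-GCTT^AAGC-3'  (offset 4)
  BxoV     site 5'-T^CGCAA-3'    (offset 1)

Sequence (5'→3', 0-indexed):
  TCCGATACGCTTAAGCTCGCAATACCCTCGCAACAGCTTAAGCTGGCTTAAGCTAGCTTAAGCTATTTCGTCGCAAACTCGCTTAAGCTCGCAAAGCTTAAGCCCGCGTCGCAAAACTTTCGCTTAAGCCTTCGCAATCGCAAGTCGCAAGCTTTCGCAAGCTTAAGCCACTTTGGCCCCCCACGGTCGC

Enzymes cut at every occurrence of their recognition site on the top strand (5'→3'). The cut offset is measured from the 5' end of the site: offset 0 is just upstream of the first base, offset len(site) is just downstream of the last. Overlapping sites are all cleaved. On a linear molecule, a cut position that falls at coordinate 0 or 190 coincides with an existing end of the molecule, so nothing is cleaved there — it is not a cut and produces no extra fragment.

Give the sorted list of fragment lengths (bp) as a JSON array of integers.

Scan for sites:
  EstX GCTTAAGC/4: at [8, 35, 45, 55, 80, 95, 121, 160] ⇒ [12, 39, 49, 59, 84, 99, 125, 164]
  BxoV TCGCAA/1: at [16, 27, 70, 88, 108, 131, 137, 144, 154] ⇒ [17, 28, 71, 89, 109, 132, 138, 145, 155]

Pooled cuts: [12, 17, 28, 39, 49, 59, 71, 84, 89, 99, 109, 125, 132, 138, 145, 155, 164]

Fragment lengths:
  [0,12): 12 bp
  [12,17): 5 bp
  [17,28): 11 bp
  [28,39): 11 bp
  [39,49): 10 bp
  [49,59): 10 bp
  [59,71): 12 bp
  [71,84): 13 bp
  [84,89): 5 bp
  [89,99): 10 bp
  [99,109): 10 bp
  [109,125): 16 bp
  [125,132): 7 bp
  [132,138): 6 bp
  [138,145): 7 bp
  [145,155): 10 bp
  [155,164): 9 bp
  [164,190): 26 bp

[5,5,6,7,7,9,10,10,10,10,10,11,11,12,12,13,16,26]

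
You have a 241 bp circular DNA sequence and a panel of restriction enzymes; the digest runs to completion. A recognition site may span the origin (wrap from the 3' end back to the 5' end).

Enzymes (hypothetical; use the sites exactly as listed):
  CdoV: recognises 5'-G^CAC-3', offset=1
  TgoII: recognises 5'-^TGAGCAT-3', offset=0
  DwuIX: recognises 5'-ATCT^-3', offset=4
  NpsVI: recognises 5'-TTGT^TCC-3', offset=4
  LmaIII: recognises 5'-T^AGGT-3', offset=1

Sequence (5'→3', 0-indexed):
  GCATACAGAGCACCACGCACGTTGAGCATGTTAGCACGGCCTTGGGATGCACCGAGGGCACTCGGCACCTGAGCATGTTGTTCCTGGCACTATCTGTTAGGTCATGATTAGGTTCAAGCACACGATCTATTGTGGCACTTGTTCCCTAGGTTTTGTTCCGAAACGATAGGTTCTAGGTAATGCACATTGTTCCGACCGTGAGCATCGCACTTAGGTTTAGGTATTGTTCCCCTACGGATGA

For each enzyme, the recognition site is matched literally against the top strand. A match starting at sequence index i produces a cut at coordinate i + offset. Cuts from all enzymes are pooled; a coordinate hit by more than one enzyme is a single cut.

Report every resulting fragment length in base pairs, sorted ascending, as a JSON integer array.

Site scan:
  CdoV (GCAC, off=1): starts [9, 16, 33, 48, 57, 64, 86, 117, 134, 181, 206] → cuts [10, 17, 34, 49, 58, 65, 87, 118, 135, 182, 207]
  TgoII (TGAGCAT, off=0): starts [22, 69, 198, 238] → cuts [22, 69, 198, 238]
  DwuIX (ATCT, off=4): starts [91, 124] → cuts [95, 128]
  NpsVI (TTGTTCC, off=4): starts [77, 138, 152, 186, 223] → cuts [81, 142, 156, 190, 227]
  LmaIII (TAGGT, off=1): starts [97, 108, 146, 166, 173, 211, 217] → cuts [98, 109, 147, 167, 174, 212, 218]

All cut coordinates (distinct, sorted): [10, 17, 22, 34, 49, 58, 65, 69, 81, 87, 95, 98, 109, 118, 128, 135, 142, 147, 156, 167, 174, 182, 190, 198, 207, 212, 218, 227, 238]

Fragment lengths:
  10→17: 7 bp
  17→22: 5 bp
  22→34: 12 bp
  34→49: 15 bp
  49→58: 9 bp
  58→65: 7 bp
  65→69: 4 bp
  69→81: 12 bp
  81→87: 6 bp
  87→95: 8 bp
  95→98: 3 bp
  98→109: 11 bp
  109→118: 9 bp
  118→128: 10 bp
  128→135: 7 bp
  135→142: 7 bp
  142→147: 5 bp
  147→156: 9 bp
  156→167: 11 bp
  167→174: 7 bp
  174→182: 8 bp
  182→190: 8 bp
  190→198: 8 bp
  198→207: 9 bp
  207→212: 5 bp
  212→218: 6 bp
  218→227: 9 bp
  227→238: 11 bp
  238→10 (wrap): 241-238+10 = 13 bp

[3,4,5,5,5,6,6,7,7,7,7,7,8,8,8,8,9,9,9,9,9,10,11,11,11,12,12,13,15]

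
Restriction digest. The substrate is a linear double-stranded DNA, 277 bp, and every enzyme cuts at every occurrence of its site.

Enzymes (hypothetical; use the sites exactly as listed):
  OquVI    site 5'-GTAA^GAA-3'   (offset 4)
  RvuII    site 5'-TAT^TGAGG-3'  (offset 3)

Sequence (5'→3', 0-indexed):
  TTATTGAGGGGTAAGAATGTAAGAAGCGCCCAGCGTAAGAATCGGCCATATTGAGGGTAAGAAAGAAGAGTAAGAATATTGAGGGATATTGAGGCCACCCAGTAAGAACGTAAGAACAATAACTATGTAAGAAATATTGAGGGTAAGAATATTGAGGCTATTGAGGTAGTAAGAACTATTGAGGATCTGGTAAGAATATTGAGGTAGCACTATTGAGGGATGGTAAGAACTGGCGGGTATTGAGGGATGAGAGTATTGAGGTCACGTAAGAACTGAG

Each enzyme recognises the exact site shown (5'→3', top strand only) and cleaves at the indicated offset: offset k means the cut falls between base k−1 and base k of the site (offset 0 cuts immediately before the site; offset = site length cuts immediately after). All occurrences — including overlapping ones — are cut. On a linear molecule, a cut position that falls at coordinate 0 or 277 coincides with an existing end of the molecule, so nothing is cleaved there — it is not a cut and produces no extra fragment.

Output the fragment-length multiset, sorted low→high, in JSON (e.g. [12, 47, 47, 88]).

[4,6,6,6,7,7,8,8,8,9,9,9,10,10,11,13,13,13,13,14,14,14,16,16,16,17]

Per-enzyme occurrences:
  OquVI (GTAAGAA, off=4): starts [10, 18, 34, 56, 69, 101, 109, 126, 142, 168, 189, 222, 265] → cuts [14, 22, 38, 60, 73, 105, 113, 130, 146, 172, 193, 226, 269]
  RvuII (TATTGAGG, off=3): starts [1, 48, 76, 86, 134, 149, 158, 176, 196, 210, 237, 253] → cuts [4, 51, 79, 89, 137, 152, 161, 179, 199, 213, 240, 256]

Pooled cuts: [4, 14, 22, 38, 51, 60, 73, 79, 89, 105, 113, 130, 137, 146, 152, 161, 172, 179, 193, 199, 213, 226, 240, 256, 269]

Fragments:
  [0,4): 4 bp
  [4,14): 10 bp
  [14,22): 8 bp
  [22,38): 16 bp
  [38,51): 13 bp
  [51,60): 9 bp
  [60,73): 13 bp
  [73,79): 6 bp
  [79,89): 10 bp
  [89,105): 16 bp
  [105,113): 8 bp
  [113,130): 17 bp
  [130,137): 7 bp
  [137,146): 9 bp
  [146,152): 6 bp
  [152,161): 9 bp
  [161,172): 11 bp
  [172,179): 7 bp
  [179,193): 14 bp
  [193,199): 6 bp
  [199,213): 14 bp
  [213,226): 13 bp
  [226,240): 14 bp
  [240,256): 16 bp
  [256,269): 13 bp
  [269,277): 8 bp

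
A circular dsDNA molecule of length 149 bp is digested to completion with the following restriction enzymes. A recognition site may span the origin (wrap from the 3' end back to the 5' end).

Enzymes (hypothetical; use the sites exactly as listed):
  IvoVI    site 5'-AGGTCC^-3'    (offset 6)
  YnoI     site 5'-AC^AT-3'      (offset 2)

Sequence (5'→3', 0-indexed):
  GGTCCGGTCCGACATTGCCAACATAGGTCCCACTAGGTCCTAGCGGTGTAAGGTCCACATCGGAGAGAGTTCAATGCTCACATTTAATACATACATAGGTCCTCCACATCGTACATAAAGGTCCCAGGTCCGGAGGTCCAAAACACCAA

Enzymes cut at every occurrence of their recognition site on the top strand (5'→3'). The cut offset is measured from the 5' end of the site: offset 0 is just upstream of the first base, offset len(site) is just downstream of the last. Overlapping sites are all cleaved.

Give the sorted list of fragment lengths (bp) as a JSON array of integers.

Scan for sites:
  IvoVI (AGGTCC, off=6): starts [24, 34, 50, 96, 118, 125, 133, 148] → cuts [5, 30, 40, 56, 102, 124, 131, 139]
  YnoI (ACAT, off=2): starts [11, 20, 56, 79, 88, 92, 105, 112] → cuts [13, 22, 58, 81, 90, 94, 107, 114]

All cut coordinates (distinct, sorted): [5, 13, 22, 30, 40, 56, 58, 81, 90, 94, 102, 107, 114, 124, 131, 139]

Fragment lengths:
  5→13: 8 bp
  13→22: 9 bp
  22→30: 8 bp
  30→40: 10 bp
  40→56: 16 bp
  56→58: 2 bp
  58→81: 23 bp
  81→90: 9 bp
  90→94: 4 bp
  94→102: 8 bp
  102→107: 5 bp
  107→114: 7 bp
  114→124: 10 bp
  124→131: 7 bp
  131→139: 8 bp
  139→5 (wrap): 149-139+5 = 15 bp

[2,4,5,7,7,8,8,8,8,9,9,10,10,15,16,23]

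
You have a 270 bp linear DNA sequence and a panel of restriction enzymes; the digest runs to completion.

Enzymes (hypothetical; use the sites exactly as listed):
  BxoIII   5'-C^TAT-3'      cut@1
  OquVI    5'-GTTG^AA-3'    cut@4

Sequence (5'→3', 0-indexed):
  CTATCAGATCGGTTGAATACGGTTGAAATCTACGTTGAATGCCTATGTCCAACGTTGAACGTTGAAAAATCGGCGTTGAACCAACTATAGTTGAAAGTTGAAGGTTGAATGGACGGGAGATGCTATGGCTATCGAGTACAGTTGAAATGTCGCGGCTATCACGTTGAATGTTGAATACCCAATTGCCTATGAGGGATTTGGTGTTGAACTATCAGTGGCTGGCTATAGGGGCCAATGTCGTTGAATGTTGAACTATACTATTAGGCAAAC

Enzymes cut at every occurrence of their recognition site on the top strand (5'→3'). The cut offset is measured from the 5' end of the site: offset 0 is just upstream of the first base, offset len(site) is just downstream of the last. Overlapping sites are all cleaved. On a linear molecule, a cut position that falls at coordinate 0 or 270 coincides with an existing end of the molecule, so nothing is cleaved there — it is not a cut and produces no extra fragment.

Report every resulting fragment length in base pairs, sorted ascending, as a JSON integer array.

Site scan:
  BxoIII CTAT/1: at [0, 42, 84, 122, 128, 155, 186, 208, 222, 252, 257] ⇒ [1, 43, 85, 123, 129, 156, 187, 209, 223, 253, 258]
  OquVI GTTGAA/4: at [11, 21, 33, 53, 60, 74, 89, 96, 103, 140, 162, 169, 202, 239, 246] ⇒ [15, 25, 37, 57, 64, 78, 93, 100, 107, 144, 166, 173, 206, 243, 250]

Pooled cuts: [1, 15, 25, 37, 43, 57, 64, 78, 85, 93, 100, 107, 123, 129, 144, 156, 166, 173, 187, 206, 209, 223, 243, 250, 253, 258]

Fragment lengths:
  [0,1): 1 bp
  [1,15): 14 bp
  [15,25): 10 bp
  [25,37): 12 bp
  [37,43): 6 bp
  [43,57): 14 bp
  [57,64): 7 bp
  [64,78): 14 bp
  [78,85): 7 bp
  [85,93): 8 bp
  [93,100): 7 bp
  [100,107): 7 bp
  [107,123): 16 bp
  [123,129): 6 bp
  [129,144): 15 bp
  [144,156): 12 bp
  [156,166): 10 bp
  [166,173): 7 bp
  [173,187): 14 bp
  [187,206): 19 bp
  [206,209): 3 bp
  [209,223): 14 bp
  [223,243): 20 bp
  [243,250): 7 bp
  [250,253): 3 bp
  [253,258): 5 bp
  [258,270): 12 bp

[1,3,3,5,6,6,7,7,7,7,7,7,8,10,10,12,12,12,14,14,14,14,14,15,16,19,20]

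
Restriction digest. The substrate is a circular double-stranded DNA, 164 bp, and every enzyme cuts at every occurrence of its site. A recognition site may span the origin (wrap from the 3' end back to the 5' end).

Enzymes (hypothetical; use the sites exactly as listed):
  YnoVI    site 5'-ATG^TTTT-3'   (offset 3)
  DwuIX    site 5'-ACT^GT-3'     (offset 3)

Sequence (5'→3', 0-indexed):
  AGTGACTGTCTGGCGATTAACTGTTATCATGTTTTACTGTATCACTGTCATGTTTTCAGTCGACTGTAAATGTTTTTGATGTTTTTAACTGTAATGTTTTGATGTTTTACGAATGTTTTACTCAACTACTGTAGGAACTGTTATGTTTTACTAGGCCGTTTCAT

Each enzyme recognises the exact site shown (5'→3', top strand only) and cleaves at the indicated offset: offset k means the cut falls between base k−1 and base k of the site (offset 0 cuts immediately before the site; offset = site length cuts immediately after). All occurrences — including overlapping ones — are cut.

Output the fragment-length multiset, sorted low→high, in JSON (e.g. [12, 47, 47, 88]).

Site scan:
  YnoVI (ATGTTTT, off=3): starts [28, 49, 69, 78, 93, 101, 112, 142] → cuts [31, 52, 72, 81, 96, 104, 115, 145]
  DwuIX (ACTGT, off=3): starts [4, 19, 35, 43, 62, 87, 127, 136] → cuts [7, 22, 38, 46, 65, 90, 130, 139]

Pooled cuts: [7, 22, 31, 38, 46, 52, 65, 72, 81, 90, 96, 104, 115, 130, 139, 145]

Fragment lengths:
  7→22: 15 bp
  22→31: 9 bp
  31→38: 7 bp
  38→46: 8 bp
  46→52: 6 bp
  52→65: 13 bp
  65→72: 7 bp
  72→81: 9 bp
  81→90: 9 bp
  90→96: 6 bp
  96→104: 8 bp
  104→115: 11 bp
  115→130: 15 bp
  130→139: 9 bp
  139→145: 6 bp
  145→7 (wrap): 164-145+7 = 26 bp

[6,6,6,7,7,8,8,9,9,9,9,11,13,15,15,26]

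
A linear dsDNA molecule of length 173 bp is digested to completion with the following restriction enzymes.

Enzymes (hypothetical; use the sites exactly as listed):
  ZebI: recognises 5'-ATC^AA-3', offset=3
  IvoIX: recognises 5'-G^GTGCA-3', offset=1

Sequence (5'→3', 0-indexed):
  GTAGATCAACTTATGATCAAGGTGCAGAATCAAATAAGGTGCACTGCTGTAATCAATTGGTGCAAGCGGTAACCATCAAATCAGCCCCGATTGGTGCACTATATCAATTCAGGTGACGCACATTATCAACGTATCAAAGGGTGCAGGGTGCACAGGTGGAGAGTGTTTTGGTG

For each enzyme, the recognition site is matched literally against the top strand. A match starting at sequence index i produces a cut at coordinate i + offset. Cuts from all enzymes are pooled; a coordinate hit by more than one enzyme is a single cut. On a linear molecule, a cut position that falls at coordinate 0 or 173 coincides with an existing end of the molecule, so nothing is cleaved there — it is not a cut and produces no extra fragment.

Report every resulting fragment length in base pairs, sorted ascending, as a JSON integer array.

[3,5,5,7,7,7,8,10,11,12,16,16,18,22,26]

Per-enzyme occurrences:
  ZebI ATCAA/3: at [4, 15, 28, 51, 74, 102, 124, 132] ⇒ [7, 18, 31, 54, 77, 105, 127, 135]
  IvoIX GGTGCA/1: at [20, 37, 58, 92, 139, 146] ⇒ [21, 38, 59, 93, 140, 147]

Pooled cuts: [7, 18, 21, 31, 38, 54, 59, 77, 93, 105, 127, 135, 140, 147]

Fragments:
  [0,7): 7 bp
  [7,18): 11 bp
  [18,21): 3 bp
  [21,31): 10 bp
  [31,38): 7 bp
  [38,54): 16 bp
  [54,59): 5 bp
  [59,77): 18 bp
  [77,93): 16 bp
  [93,105): 12 bp
  [105,127): 22 bp
  [127,135): 8 bp
  [135,140): 5 bp
  [140,147): 7 bp
  [147,173): 26 bp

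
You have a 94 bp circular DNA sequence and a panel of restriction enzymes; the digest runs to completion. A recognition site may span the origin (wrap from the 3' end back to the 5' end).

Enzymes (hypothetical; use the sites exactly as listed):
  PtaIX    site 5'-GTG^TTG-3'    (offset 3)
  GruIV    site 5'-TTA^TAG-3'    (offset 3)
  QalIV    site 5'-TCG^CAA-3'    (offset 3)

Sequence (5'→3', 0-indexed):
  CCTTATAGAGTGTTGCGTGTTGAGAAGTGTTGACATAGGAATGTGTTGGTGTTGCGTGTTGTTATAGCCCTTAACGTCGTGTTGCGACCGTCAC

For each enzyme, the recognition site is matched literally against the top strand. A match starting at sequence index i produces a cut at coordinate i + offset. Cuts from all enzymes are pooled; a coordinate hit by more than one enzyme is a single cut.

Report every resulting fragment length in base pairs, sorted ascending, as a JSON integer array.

[6,6,7,7,7,10,16,17,18]

Scan for sites:
  PtaIX GTGTTG/3: at [9, 16, 26, 42, 48, 55, 78] ⇒ [12, 19, 29, 45, 51, 58, 81]
  GruIV TTATAG/3: at [2, 61] ⇒ [5, 64]
  QalIV (TCGCAA, off=3): no sites

Pooled cuts: [5, 12, 19, 29, 45, 51, 58, 64, 81]

Fragments:
  5→12: 7 bp
  12→19: 7 bp
  19→29: 10 bp
  29→45: 16 bp
  45→51: 6 bp
  51→58: 7 bp
  58→64: 6 bp
  64→81: 17 bp
  81→5 (wrap): 94-81+5 = 18 bp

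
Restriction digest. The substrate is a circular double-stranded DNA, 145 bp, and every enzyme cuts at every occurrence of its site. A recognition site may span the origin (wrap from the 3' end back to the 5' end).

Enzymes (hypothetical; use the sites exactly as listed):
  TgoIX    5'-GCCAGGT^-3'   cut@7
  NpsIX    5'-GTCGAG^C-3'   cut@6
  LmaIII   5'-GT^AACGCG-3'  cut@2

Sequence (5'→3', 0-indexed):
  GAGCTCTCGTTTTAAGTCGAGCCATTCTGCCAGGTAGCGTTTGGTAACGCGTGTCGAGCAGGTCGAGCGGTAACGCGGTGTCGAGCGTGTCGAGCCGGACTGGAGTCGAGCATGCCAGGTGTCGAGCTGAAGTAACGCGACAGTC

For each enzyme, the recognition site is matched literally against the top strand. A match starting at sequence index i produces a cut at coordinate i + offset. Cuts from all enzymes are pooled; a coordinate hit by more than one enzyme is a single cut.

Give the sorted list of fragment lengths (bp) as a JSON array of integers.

Scan for sites:
  TgoIX (GCCAGGT, off=7): starts [28, 113] → cuts [35, 120]
  NpsIX (GTCGAGC, off=6): starts [15, 52, 61, 79, 88, 104, 120, 142] → cuts [3, 21, 58, 67, 85, 94, 110, 126]
  LmaIII (GTAACGCG, off=2): starts [43, 69, 131] → cuts [45, 71, 133]

All cut coordinates (distinct, sorted): [3, 21, 35, 45, 58, 67, 71, 85, 94, 110, 120, 126, 133]

Fragments:
  3→21: 18 bp
  21→35: 14 bp
  35→45: 10 bp
  45→58: 13 bp
  58→67: 9 bp
  67→71: 4 bp
  71→85: 14 bp
  85→94: 9 bp
  94→110: 16 bp
  110→120: 10 bp
  120→126: 6 bp
  126→133: 7 bp
  133→3 (wrap): 145-133+3 = 15 bp

[4,6,7,9,9,10,10,13,14,14,15,16,18]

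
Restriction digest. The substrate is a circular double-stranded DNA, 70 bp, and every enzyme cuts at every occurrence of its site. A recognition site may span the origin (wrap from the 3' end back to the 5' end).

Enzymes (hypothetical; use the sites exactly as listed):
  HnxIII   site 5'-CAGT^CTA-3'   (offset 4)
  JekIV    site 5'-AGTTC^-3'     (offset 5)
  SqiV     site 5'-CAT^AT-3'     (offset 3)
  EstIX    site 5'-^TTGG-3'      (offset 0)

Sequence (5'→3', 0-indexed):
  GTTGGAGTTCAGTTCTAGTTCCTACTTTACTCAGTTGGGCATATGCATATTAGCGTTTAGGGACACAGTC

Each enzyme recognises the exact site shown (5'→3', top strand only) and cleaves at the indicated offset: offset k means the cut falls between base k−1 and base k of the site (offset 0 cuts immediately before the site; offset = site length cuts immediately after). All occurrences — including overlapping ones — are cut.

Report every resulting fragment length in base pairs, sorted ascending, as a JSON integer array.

[5,6,6,8,9,13,23]

Site scan:
  HnxIII (CAGTCTA, off=4): no sites
  JekIV (AGTTC, off=5): starts [5, 10, 16] → cuts [10, 15, 21]
  SqiV (CATAT, off=3): starts [39, 45] → cuts [42, 48]
  EstIX (TTGG, off=0): starts [1, 34] → cuts [1, 34]

All cut coordinates (distinct, sorted): [1, 10, 15, 21, 34, 42, 48]

Fragments:
  1→10: 9 bp
  10→15: 5 bp
  15→21: 6 bp
  21→34: 13 bp
  34→42: 8 bp
  42→48: 6 bp
  48→1 (wrap): 70-48+1 = 23 bp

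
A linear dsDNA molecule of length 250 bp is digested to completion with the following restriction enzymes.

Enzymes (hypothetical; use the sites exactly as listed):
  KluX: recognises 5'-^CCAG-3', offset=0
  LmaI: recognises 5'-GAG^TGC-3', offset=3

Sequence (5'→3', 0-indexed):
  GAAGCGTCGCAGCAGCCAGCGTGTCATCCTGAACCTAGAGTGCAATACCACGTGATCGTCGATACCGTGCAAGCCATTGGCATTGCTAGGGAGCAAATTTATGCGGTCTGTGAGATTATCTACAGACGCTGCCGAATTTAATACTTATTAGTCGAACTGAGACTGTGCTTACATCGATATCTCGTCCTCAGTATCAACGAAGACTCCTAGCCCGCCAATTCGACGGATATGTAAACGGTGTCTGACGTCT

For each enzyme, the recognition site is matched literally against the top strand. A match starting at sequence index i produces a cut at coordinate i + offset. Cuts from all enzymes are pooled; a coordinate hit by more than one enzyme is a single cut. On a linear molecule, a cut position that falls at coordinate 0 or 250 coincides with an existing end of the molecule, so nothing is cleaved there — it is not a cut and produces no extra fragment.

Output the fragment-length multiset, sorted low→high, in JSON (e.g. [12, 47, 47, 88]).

Site scan:
  KluX CCAG/0: at [15] ⇒ [15]
  LmaI GAGTGC/3: at [37] ⇒ [40]

All cut coordinates (distinct, sorted): [15, 40]

Fragments:
  [0,15): 15 bp
  [15,40): 25 bp
  [40,250): 210 bp

[15,25,210]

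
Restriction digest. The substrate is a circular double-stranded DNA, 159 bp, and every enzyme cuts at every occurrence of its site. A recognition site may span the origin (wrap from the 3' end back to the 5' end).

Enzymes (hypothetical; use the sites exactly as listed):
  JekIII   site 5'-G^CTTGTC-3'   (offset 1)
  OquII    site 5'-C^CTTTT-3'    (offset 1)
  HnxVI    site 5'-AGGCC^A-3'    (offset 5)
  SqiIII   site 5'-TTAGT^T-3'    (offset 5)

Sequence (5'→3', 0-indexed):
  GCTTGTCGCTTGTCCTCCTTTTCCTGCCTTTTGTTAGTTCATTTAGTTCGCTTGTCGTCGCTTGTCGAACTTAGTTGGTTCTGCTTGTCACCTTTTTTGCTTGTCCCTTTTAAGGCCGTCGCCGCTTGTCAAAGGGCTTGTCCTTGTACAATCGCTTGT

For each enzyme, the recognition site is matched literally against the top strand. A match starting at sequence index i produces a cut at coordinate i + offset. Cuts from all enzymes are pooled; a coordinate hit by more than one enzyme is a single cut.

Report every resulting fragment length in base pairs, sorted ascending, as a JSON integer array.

[3,7,7,8,8,8,9,9,10,10,11,12,15,18,24]

Site scan:
  JekIII (GCTTGTC, off=1): starts [0, 7, 49, 59, 82, 98, 123, 135] → cuts [1, 8, 50, 60, 83, 99, 124, 136]
  OquII (CCTTTT, off=1): starts [16, 26, 90, 105] → cuts [17, 27, 91, 106]
  HnxVI (AGGCCA, off=5): no sites
  SqiIII (TTAGTT, off=5): starts [33, 42, 70] → cuts [38, 47, 75]

All cut coordinates (distinct, sorted): [1, 8, 17, 27, 38, 47, 50, 60, 75, 83, 91, 99, 106, 124, 136]

Fragment lengths:
  1→8: 7 bp
  8→17: 9 bp
  17→27: 10 bp
  27→38: 11 bp
  38→47: 9 bp
  47→50: 3 bp
  50→60: 10 bp
  60→75: 15 bp
  75→83: 8 bp
  83→91: 8 bp
  91→99: 8 bp
  99→106: 7 bp
  106→124: 18 bp
  124→136: 12 bp
  136→1 (wrap): 159-136+1 = 24 bp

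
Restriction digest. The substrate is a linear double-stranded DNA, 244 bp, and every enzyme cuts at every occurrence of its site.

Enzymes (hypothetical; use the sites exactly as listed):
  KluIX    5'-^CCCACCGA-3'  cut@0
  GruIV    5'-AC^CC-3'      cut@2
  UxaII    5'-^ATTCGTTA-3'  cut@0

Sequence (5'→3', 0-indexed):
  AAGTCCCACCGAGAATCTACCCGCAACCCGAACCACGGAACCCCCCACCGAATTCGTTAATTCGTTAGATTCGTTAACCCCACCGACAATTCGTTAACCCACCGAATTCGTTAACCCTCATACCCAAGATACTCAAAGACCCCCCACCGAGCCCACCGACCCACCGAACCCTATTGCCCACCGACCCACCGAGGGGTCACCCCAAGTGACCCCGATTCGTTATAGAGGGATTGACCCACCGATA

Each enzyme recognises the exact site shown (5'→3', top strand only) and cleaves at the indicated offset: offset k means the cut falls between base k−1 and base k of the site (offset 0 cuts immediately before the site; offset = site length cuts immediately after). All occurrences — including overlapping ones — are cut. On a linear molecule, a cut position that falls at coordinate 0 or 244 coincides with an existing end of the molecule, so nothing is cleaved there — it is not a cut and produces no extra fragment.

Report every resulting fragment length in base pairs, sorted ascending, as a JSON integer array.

[1,1,1,1,2,2,4,4,7,7,7,8,8,8,8,8,9,9,9,9,9,10,10,10,10,14,15,16,17,20]

Scan for sites:
  KluIX (CCCACCGA, off=0): starts [4, 43, 78, 97, 142, 151, 159, 176, 184, 234] → cuts [4, 43, 78, 97, 142, 151, 159, 176, 184, 234]
  GruIV (ACCC, off=2): starts [18, 25, 39, 76, 96, 113, 121, 138, 158, 167, 183, 198, 208, 233] → cuts [20, 27, 41, 78, 98, 115, 123, 140, 160, 169, 185, 200, 210, 235]
  UxaII (ATTCGTTA, off=0): starts [51, 59, 68, 88, 105, 214] → cuts [51, 59, 68, 88, 105, 214]

Pooled cuts: [4, 20, 27, 41, 43, 51, 59, 68, 78, 88, 97, 98, 105, 115, 123, 140, 142, 151, 159, 160, 169, 176, 184, 185, 200, 210, 214, 234, 235]

Fragment lengths:
  [0,4): 4 bp
  [4,20): 16 bp
  [20,27): 7 bp
  [27,41): 14 bp
  [41,43): 2 bp
  [43,51): 8 bp
  [51,59): 8 bp
  [59,68): 9 bp
  [68,78): 10 bp
  [78,88): 10 bp
  [88,97): 9 bp
  [97,98): 1 bp
  [98,105): 7 bp
  [105,115): 10 bp
  [115,123): 8 bp
  [123,140): 17 bp
  [140,142): 2 bp
  [142,151): 9 bp
  [151,159): 8 bp
  [159,160): 1 bp
  [160,169): 9 bp
  [169,176): 7 bp
  [176,184): 8 bp
  [184,185): 1 bp
  [185,200): 15 bp
  [200,210): 10 bp
  [210,214): 4 bp
  [214,234): 20 bp
  [234,235): 1 bp
  [235,244): 9 bp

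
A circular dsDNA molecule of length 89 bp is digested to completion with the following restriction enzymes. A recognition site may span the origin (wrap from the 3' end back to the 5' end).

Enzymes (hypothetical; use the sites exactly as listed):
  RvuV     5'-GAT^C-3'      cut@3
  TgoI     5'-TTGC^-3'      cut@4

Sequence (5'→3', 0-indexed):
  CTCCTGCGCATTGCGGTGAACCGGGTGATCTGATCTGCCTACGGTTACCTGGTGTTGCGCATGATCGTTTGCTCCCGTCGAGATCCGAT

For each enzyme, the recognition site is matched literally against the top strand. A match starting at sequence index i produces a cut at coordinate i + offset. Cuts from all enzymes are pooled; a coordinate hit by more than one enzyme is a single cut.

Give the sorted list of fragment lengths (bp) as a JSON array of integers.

Scan for sites:
  RvuV GATC/3: at [26, 31, 62, 81, 86] ⇒ [0, 29, 34, 65, 84]
  TgoI TTGC/4: at [10, 54, 68] ⇒ [14, 58, 72]

All cut coordinates (distinct, sorted): [0, 14, 29, 34, 58, 65, 72, 84]

Fragment lengths:
  0→14: 14 bp
  14→29: 15 bp
  29→34: 5 bp
  34→58: 24 bp
  58→65: 7 bp
  65→72: 7 bp
  72→84: 12 bp
  84→0 (wrap): 89-84+0 = 5 bp

[5,5,7,7,12,14,15,24]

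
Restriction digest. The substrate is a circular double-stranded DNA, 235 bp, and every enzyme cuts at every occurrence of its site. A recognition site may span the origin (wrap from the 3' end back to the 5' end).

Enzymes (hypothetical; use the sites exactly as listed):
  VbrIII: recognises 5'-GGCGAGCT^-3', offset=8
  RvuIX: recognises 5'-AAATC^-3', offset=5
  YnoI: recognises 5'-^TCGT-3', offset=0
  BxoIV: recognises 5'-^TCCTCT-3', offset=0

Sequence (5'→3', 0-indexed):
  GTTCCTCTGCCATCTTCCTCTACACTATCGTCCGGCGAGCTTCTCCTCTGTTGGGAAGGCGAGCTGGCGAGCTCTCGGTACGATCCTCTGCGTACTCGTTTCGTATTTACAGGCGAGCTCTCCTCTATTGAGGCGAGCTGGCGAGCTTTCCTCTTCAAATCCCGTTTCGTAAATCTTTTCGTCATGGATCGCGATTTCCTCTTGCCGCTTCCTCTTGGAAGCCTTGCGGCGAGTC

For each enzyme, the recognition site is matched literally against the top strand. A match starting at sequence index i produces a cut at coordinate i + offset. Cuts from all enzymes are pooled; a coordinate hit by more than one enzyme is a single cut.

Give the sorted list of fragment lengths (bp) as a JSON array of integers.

[1,1,2,3,4,5,5,8,8,9,10,12,12,13,13,13,14,18,19,19,22,24]

Per-enzyme occurrences:
  VbrIII GGCGAGCT/8: at [33, 57, 65, 111, 131, 139] ⇒ [41, 65, 73, 119, 139, 147]
  RvuIX AAATC/5: at [156, 170] ⇒ [161, 175]
  YnoI TCGT/0: at [27, 95, 100, 166, 178, 233] ⇒ [27, 95, 100, 166, 178, 233]
  BxoIV TCCTCT/0: at [2, 15, 43, 83, 120, 148, 196, 209] ⇒ [2, 15, 43, 83, 120, 148, 196, 209]

All cut coordinates (distinct, sorted): [2, 15, 27, 41, 43, 65, 73, 83, 95, 100, 119, 120, 139, 147, 148, 161, 166, 175, 178, 196, 209, 233]

Fragment lengths:
  2→15: 13 bp
  15→27: 12 bp
  27→41: 14 bp
  41→43: 2 bp
  43→65: 22 bp
  65→73: 8 bp
  73→83: 10 bp
  83→95: 12 bp
  95→100: 5 bp
  100→119: 19 bp
  119→120: 1 bp
  120→139: 19 bp
  139→147: 8 bp
  147→148: 1 bp
  148→161: 13 bp
  161→166: 5 bp
  166→175: 9 bp
  175→178: 3 bp
  178→196: 18 bp
  196→209: 13 bp
  209→233: 24 bp
  233→2 (wrap): 235-233+2 = 4 bp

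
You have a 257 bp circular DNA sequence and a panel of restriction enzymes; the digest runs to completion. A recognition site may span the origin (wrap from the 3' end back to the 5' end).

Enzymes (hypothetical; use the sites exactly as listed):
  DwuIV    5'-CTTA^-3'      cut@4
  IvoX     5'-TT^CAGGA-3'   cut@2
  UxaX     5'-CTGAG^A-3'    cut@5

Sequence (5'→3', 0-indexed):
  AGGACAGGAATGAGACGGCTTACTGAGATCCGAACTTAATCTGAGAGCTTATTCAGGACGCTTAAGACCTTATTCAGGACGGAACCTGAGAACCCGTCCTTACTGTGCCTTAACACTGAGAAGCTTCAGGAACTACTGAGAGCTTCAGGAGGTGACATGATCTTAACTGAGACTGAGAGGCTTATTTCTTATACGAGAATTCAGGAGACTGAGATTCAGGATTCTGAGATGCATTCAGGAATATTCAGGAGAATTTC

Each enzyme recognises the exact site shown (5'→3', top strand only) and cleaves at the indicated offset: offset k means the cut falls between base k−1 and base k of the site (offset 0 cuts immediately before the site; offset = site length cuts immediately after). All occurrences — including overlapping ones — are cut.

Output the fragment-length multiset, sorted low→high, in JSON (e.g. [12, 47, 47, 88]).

[2,2,3,5,5,6,6,6,6,7,7,7,7,8,8,10,10,10,11,11,11,12,12,12,14,16,20,23]

Scan for sites:
  DwuIV CTTA/4: at [18, 34, 47, 60, 68, 98, 108, 161, 180, 187] ⇒ [22, 38, 51, 64, 72, 102, 112, 165, 184, 191]
  IvoX TTCAGGA/2: at [51, 72, 124, 143, 199, 214, 233, 243, 254] ⇒ [53, 74, 126, 145, 201, 216, 235, 245, 256]
  UxaX CTGAGA/5: at [22, 40, 85, 115, 135, 166, 172, 208, 223] ⇒ [27, 45, 90, 120, 140, 171, 177, 213, 228]

All cut coordinates (distinct, sorted): [22, 27, 38, 45, 51, 53, 64, 72, 74, 90, 102, 112, 120, 126, 140, 145, 165, 171, 177, 184, 191, 201, 213, 216, 228, 235, 245, 256]

Fragments:
  22→27: 5 bp
  27→38: 11 bp
  38→45: 7 bp
  45→51: 6 bp
  51→53: 2 bp
  53→64: 11 bp
  64→72: 8 bp
  72→74: 2 bp
  74→90: 16 bp
  90→102: 12 bp
  102→112: 10 bp
  112→120: 8 bp
  120→126: 6 bp
  126→140: 14 bp
  140→145: 5 bp
  145→165: 20 bp
  165→171: 6 bp
  171→177: 6 bp
  177→184: 7 bp
  184→191: 7 bp
  191→201: 10 bp
  201→213: 12 bp
  213→216: 3 bp
  216→228: 12 bp
  228→235: 7 bp
  235→245: 10 bp
  245→256: 11 bp
  256→22 (wrap): 257-256+22 = 23 bp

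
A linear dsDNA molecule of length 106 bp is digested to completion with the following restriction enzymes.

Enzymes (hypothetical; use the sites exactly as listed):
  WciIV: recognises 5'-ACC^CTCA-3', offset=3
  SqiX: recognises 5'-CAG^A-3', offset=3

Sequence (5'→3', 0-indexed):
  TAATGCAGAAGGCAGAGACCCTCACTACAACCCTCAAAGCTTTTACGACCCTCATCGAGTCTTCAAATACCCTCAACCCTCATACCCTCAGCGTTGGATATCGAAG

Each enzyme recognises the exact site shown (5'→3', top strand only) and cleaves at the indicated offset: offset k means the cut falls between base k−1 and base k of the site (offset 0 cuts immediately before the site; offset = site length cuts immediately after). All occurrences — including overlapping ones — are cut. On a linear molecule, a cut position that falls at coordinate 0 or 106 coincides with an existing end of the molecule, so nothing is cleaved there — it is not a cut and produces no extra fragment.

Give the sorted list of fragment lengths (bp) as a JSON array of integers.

[5,7,7,8,8,12,18,20,21]

Site scan:
  WciIV (ACCCTCA, off=3): starts [17, 29, 47, 68, 75, 83] → cuts [20, 32, 50, 71, 78, 86]
  SqiX (CAGA, off=3): starts [5, 12] → cuts [8, 15]

All cut coordinates (distinct, sorted): [8, 15, 20, 32, 50, 71, 78, 86]

Fragment lengths:
  [0,8): 8 bp
  [8,15): 7 bp
  [15,20): 5 bp
  [20,32): 12 bp
  [32,50): 18 bp
  [50,71): 21 bp
  [71,78): 7 bp
  [78,86): 8 bp
  [86,106): 20 bp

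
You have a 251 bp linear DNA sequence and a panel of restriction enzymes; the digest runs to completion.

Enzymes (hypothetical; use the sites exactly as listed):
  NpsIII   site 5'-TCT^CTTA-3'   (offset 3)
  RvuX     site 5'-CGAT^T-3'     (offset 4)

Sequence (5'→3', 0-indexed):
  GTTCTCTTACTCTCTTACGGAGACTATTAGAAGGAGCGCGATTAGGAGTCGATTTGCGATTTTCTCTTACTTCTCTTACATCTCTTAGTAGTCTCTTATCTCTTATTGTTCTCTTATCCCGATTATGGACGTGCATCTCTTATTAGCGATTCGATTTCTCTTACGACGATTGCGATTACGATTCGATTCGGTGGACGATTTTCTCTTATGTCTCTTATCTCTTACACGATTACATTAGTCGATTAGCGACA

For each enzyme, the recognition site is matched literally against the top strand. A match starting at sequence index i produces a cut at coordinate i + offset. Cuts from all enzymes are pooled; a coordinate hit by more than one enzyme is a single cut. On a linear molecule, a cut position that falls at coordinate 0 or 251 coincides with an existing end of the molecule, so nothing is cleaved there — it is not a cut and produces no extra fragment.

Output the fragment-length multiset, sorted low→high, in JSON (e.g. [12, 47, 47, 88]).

[4,5,5,5,5,5,6,6,7,7,7,8,8,9,9,9,10,11,11,11,11,11,12,12,13,15,29]

Per-enzyme occurrences:
  NpsIII (TCTCTTA, off=3): starts [2, 10, 62, 71, 80, 91, 98, 109, 135, 156, 201, 210, 217] → cuts [5, 13, 65, 74, 83, 94, 101, 112, 138, 159, 204, 213, 220]
  RvuX (CGATT, off=4): starts [38, 49, 56, 119, 146, 151, 166, 172, 178, 183, 195, 226, 239] → cuts [42, 53, 60, 123, 150, 155, 170, 176, 182, 187, 199, 230, 243]

All cut coordinates (distinct, sorted): [5, 13, 42, 53, 60, 65, 74, 83, 94, 101, 112, 123, 138, 150, 155, 159, 170, 176, 182, 187, 199, 204, 213, 220, 230, 243]

Fragment lengths:
  [0,5): 5 bp
  [5,13): 8 bp
  [13,42): 29 bp
  [42,53): 11 bp
  [53,60): 7 bp
  [60,65): 5 bp
  [65,74): 9 bp
  [74,83): 9 bp
  [83,94): 11 bp
  [94,101): 7 bp
  [101,112): 11 bp
  [112,123): 11 bp
  [123,138): 15 bp
  [138,150): 12 bp
  [150,155): 5 bp
  [155,159): 4 bp
  [159,170): 11 bp
  [170,176): 6 bp
  [176,182): 6 bp
  [182,187): 5 bp
  [187,199): 12 bp
  [199,204): 5 bp
  [204,213): 9 bp
  [213,220): 7 bp
  [220,230): 10 bp
  [230,243): 13 bp
  [243,251): 8 bp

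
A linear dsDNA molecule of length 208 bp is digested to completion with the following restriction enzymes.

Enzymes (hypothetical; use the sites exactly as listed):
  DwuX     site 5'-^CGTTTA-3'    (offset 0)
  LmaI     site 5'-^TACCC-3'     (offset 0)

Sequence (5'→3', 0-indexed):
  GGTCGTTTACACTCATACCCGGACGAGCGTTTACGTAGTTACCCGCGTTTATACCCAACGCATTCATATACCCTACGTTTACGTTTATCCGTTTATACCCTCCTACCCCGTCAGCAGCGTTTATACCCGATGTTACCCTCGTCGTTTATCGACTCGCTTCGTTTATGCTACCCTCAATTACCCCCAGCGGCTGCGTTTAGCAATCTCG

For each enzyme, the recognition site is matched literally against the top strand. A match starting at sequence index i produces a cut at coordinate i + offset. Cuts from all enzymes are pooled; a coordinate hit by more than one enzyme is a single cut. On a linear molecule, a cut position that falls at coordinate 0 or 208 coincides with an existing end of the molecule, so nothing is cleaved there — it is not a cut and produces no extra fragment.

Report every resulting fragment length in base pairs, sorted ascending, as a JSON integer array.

Per-enzyme occurrences:
  DwuX CGTTTA/0: at [3, 27, 45, 75, 81, 89, 117, 142, 159, 193] ⇒ [3, 27, 45, 75, 81, 89, 117, 142, 159, 193]
  LmaI TACCC/0: at [15, 39, 51, 68, 95, 103, 123, 133, 168, 178] ⇒ [15, 39, 51, 68, 95, 103, 123, 133, 168, 178]

Pooled cuts: [3, 15, 27, 39, 45, 51, 68, 75, 81, 89, 95, 103, 117, 123, 133, 142, 159, 168, 178, 193]

Fragments:
  [0,3): 3 bp
  [3,15): 12 bp
  [15,27): 12 bp
  [27,39): 12 bp
  [39,45): 6 bp
  [45,51): 6 bp
  [51,68): 17 bp
  [68,75): 7 bp
  [75,81): 6 bp
  [81,89): 8 bp
  [89,95): 6 bp
  [95,103): 8 bp
  [103,117): 14 bp
  [117,123): 6 bp
  [123,133): 10 bp
  [133,142): 9 bp
  [142,159): 17 bp
  [159,168): 9 bp
  [168,178): 10 bp
  [178,193): 15 bp
  [193,208): 15 bp

[3,6,6,6,6,6,7,8,8,9,9,10,10,12,12,12,14,15,15,17,17]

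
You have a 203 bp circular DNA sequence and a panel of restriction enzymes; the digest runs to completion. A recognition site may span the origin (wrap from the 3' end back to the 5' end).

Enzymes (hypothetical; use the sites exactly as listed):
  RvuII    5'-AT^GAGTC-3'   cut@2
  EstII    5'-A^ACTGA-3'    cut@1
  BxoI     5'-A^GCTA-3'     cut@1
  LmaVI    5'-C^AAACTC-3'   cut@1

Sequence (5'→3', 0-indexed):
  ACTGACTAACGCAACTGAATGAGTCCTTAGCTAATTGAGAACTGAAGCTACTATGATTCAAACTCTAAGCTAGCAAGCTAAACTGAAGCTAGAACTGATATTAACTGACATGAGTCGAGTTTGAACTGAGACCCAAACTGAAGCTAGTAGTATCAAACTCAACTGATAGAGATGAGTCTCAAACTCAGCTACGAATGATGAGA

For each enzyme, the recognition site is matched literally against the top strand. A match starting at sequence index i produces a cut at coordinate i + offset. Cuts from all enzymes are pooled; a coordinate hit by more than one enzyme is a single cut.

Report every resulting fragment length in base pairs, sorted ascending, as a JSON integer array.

[5,6,6,6,6,7,7,7,7,8,8,9,9,10,11,12,12,12,13,13,13,16]

Per-enzyme occurrences:
  RvuII (ATGAGTC, off=2): starts [18, 109, 171] → cuts [20, 111, 173]
  EstII (AACTGA, off=1): starts [12, 39, 80, 92, 102, 123, 135, 160, 202] → cuts [0, 13, 40, 81, 93, 103, 124, 136, 161]
  BxoI (AGCTA, off=1): starts [28, 45, 67, 75, 86, 141, 186] → cuts [29, 46, 68, 76, 87, 142, 187]
  LmaVI (CAAACTC, off=1): starts [58, 153, 179] → cuts [59, 154, 180]

All cut coordinates (distinct, sorted): [0, 13, 20, 29, 40, 46, 59, 68, 76, 81, 87, 93, 103, 111, 124, 136, 142, 154, 161, 173, 180, 187]

Fragments:
  0→13: 13 bp
  13→20: 7 bp
  20→29: 9 bp
  29→40: 11 bp
  40→46: 6 bp
  46→59: 13 bp
  59→68: 9 bp
  68→76: 8 bp
  76→81: 5 bp
  81→87: 6 bp
  87→93: 6 bp
  93→103: 10 bp
  103→111: 8 bp
  111→124: 13 bp
  124→136: 12 bp
  136→142: 6 bp
  142→154: 12 bp
  154→161: 7 bp
  161→173: 12 bp
  173→180: 7 bp
  180→187: 7 bp
  187→0 (wrap): 203-187+0 = 16 bp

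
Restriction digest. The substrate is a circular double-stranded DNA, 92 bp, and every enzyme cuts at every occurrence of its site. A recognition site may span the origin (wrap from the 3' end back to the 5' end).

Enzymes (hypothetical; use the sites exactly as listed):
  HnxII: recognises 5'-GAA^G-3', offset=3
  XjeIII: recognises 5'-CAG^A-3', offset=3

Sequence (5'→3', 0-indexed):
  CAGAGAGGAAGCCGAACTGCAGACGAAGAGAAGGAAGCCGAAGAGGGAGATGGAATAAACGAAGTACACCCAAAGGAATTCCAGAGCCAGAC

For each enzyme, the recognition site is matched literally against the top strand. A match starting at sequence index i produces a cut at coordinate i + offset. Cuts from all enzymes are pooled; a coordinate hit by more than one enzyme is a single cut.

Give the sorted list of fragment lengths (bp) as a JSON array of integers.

[4,5,5,5,6,6,7,12,21,21]

Per-enzyme occurrences:
  HnxII GAAG/3: at [7, 24, 29, 33, 39, 60] ⇒ [10, 27, 32, 36, 42, 63]
  XjeIII CAGA/3: at [0, 19, 81, 87] ⇒ [3, 22, 84, 90]

Pooled cuts: [3, 10, 22, 27, 32, 36, 42, 63, 84, 90]

Fragments:
  3→10: 7 bp
  10→22: 12 bp
  22→27: 5 bp
  27→32: 5 bp
  32→36: 4 bp
  36→42: 6 bp
  42→63: 21 bp
  63→84: 21 bp
  84→90: 6 bp
  90→3 (wrap): 92-90+3 = 5 bp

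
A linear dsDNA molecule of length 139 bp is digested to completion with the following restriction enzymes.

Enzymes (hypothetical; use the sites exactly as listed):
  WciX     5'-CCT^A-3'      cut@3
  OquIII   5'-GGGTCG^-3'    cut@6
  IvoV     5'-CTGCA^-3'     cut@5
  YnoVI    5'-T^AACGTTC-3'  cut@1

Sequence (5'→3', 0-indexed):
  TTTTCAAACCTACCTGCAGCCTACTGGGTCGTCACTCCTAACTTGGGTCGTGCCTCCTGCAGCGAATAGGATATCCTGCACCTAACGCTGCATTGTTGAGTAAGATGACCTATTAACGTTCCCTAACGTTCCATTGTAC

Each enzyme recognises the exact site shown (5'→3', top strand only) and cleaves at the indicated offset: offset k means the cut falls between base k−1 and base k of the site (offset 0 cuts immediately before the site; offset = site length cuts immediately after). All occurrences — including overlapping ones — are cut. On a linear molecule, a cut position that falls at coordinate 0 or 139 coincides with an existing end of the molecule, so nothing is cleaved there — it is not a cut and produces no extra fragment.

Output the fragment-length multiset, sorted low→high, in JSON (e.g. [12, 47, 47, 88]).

[3,3,4,7,8,9,9,10,11,11,11,15,19,19]

Per-enzyme occurrences:
  WciX CCTA/3: at [8, 19, 36, 80, 108, 121] ⇒ [11, 22, 39, 83, 111, 124]
  OquIII GGGTCG/6: at [25, 44] ⇒ [31, 50]
  IvoV CTGCA/5: at [13, 56, 75, 87] ⇒ [18, 61, 80, 92]
  YnoVI TAACGTTC/1: at [113, 123] ⇒ [114, 124]

All cut coordinates (distinct, sorted): [11, 18, 22, 31, 39, 50, 61, 80, 83, 92, 111, 114, 124]

Fragments:
  [0,11): 11 bp
  [11,18): 7 bp
  [18,22): 4 bp
  [22,31): 9 bp
  [31,39): 8 bp
  [39,50): 11 bp
  [50,61): 11 bp
  [61,80): 19 bp
  [80,83): 3 bp
  [83,92): 9 bp
  [92,111): 19 bp
  [111,114): 3 bp
  [114,124): 10 bp
  [124,139): 15 bp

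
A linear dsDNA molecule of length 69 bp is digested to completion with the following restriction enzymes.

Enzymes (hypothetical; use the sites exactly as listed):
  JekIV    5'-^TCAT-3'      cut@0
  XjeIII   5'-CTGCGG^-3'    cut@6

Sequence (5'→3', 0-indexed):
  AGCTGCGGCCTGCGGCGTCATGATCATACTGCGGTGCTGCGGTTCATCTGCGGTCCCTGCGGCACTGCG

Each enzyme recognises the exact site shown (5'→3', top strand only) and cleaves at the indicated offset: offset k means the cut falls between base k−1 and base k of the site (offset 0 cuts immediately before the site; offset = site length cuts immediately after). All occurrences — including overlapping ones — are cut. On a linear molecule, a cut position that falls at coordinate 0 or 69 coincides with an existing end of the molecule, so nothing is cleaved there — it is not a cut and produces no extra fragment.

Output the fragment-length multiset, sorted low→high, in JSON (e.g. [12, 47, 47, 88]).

[1,2,6,7,7,8,8,9,10,11]

Per-enzyme occurrences:
  JekIV TCAT/0: at [17, 23, 43] ⇒ [17, 23, 43]
  XjeIII CTGCGG/6: at [2, 9, 28, 36, 47, 56] ⇒ [8, 15, 34, 42, 53, 62]

All cut coordinates (distinct, sorted): [8, 15, 17, 23, 34, 42, 43, 53, 62]

Fragments:
  [0,8): 8 bp
  [8,15): 7 bp
  [15,17): 2 bp
  [17,23): 6 bp
  [23,34): 11 bp
  [34,42): 8 bp
  [42,43): 1 bp
  [43,53): 10 bp
  [53,62): 9 bp
  [62,69): 7 bp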